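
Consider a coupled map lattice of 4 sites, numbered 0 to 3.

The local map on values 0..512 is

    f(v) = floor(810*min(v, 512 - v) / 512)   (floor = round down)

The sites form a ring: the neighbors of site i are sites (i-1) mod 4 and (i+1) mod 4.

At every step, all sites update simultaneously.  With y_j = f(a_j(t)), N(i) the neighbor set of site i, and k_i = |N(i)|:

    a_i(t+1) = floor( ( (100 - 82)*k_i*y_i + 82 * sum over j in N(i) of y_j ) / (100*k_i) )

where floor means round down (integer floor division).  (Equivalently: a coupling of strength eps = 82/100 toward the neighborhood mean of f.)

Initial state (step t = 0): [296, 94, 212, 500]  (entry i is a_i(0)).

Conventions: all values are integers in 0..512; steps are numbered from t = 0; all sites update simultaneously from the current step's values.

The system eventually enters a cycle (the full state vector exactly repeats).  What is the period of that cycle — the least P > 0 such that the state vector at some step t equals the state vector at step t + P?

Simulating step by step:
t=0: [296, 94, 212, 500]
t=1: [129, 303, 128, 280]
t=2: [322, 225, 322, 232]
t=3: [350, 309, 350, 312]
t=4: [307, 267, 307, 266]
t=5: [376, 335, 376, 335]
t=6: [268, 226, 268, 226]
t=7: [362, 380, 362, 380]
t=8: [213, 231, 213, 231]
t=9: [359, 341, 359, 341]
t=10: [264, 247, 264, 247]
t=11: [390, 391, 390, 391]
t=12: [191, 192, 191, 192]
t=13: [302, 302, 302, 302]
t=14: [332, 332, 332, 332]
t=15: [284, 284, 284, 284]
t=16: [360, 360, 360, 360]
t=17: [240, 240, 240, 240]
t=18: [379, 379, 379, 379]
t=19: [210, 210, 210, 210]
t=20: [332, 332, 332, 332]

Answer: 6
Key observation: The state at step 14, [332, 332, 332, 332], reappears at step 20 — and no state repeats earlier — so the cycle the system enters has period 6.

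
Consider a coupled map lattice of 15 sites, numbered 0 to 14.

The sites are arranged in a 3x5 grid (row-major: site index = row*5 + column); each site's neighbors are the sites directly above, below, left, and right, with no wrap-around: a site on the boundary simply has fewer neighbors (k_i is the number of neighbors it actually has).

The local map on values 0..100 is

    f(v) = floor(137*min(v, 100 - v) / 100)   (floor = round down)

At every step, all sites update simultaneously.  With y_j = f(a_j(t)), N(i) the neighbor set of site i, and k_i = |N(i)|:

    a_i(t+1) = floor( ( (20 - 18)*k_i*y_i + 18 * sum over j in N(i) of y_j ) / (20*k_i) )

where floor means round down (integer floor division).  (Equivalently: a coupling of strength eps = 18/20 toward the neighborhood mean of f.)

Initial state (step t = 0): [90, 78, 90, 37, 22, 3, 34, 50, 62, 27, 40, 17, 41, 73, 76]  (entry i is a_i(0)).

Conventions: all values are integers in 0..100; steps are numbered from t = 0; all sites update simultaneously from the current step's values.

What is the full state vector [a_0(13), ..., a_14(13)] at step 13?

Answer: [59, 64, 64, 62, 63, 65, 61, 63, 64, 61, 59, 64, 64, 62, 63]

Derivation:
t=0: [90, 78, 90, 37, 22, 3, 34, 50, 62, 27, 40, 17, 41, 73, 76]
t=1: [16, 24, 45, 33, 41, 34, 32, 44, 47, 37, 17, 49, 43, 45, 35]
t=2: [37, 40, 47, 58, 48, 30, 50, 56, 55, 55, 53, 43, 62, 56, 54]
t=3: [47, 60, 57, 62, 59, 58, 54, 61, 59, 62, 50, 61, 58, 58, 60]
t=4: [56, 60, 53, 56, 52, 64, 55, 57, 53, 55, 56, 61, 54, 55, 54]
t=5: [52, 60, 58, 63, 60, 59, 54, 62, 60, 63, 51, 60, 57, 63, 61]
t=6: [56, 60, 52, 54, 50, 64, 54, 57, 50, 53, 56, 61, 52, 54, 50]
t=7: [52, 61, 59, 66, 63, 59, 54, 64, 62, 67, 51, 61, 58, 66, 63]
t=8: [55, 60, 50, 52, 45, 64, 53, 56, 47, 50, 55, 61, 50, 52, 45]
t=9: [52, 63, 60, 64, 65, 60, 55, 65, 64, 62, 52, 63, 60, 64, 65]
t=10: [53, 59, 49, 49, 50, 62, 51, 53, 49, 48, 53, 59, 49, 49, 50]
t=11: [55, 65, 62, 67, 66, 63, 58, 66, 65, 67, 55, 65, 62, 67, 66]
t=12: [49, 55, 46, 48, 45, 58, 48, 51, 45, 46, 49, 55, 46, 48, 45]
t=13: [59, 64, 64, 62, 63, 65, 61, 63, 64, 61, 59, 64, 64, 62, 63]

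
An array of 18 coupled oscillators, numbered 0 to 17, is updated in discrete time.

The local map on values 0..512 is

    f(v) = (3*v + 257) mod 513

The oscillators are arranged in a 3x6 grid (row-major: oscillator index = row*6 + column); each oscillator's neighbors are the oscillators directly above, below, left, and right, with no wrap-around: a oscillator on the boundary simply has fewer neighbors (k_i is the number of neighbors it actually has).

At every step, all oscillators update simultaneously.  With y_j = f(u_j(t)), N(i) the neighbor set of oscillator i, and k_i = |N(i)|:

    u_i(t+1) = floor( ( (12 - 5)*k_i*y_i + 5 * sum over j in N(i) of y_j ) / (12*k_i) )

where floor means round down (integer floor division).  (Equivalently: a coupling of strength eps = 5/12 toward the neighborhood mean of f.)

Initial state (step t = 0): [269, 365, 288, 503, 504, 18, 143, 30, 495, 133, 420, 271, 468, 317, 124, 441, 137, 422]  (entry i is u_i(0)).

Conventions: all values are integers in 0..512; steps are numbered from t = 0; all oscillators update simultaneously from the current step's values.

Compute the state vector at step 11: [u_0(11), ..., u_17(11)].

Answer: [352, 297, 325, 196, 349, 437, 204, 364, 448, 301, 343, 422, 271, 413, 378, 226, 280, 286]

Derivation:
t=0: [269, 365, 288, 503, 504, 18, 143, 30, 495, 133, 420, 271, 468, 317, 124, 441, 137, 422]
t=1: [126, 256, 160, 197, 277, 238, 171, 294, 191, 183, 346, 206, 145, 187, 126, 81, 233, 331]
t=2: [231, 362, 292, 275, 183, 355, 207, 210, 263, 318, 277, 343, 221, 235, 227, 410, 396, 298]
t=3: [397, 312, 117, 113, 228, 287, 382, 338, 125, 170, 156, 218, 407, 429, 377, 411, 334, 214]
t=4: [359, 203, 106, 156, 303, 225, 375, 212, 169, 239, 260, 328, 343, 150, 292, 388, 283, 356]
t=5: [327, 310, 149, 215, 170, 318, 339, 341, 251, 359, 99, 226, 266, 216, 179, 320, 144, 235]
t=6: [208, 185, 256, 331, 233, 248, 213, 283, 397, 296, 144, 339, 150, 307, 313, 217, 197, 386]
t=7: [356, 307, 429, 279, 381, 428, 312, 177, 337, 196, 221, 290, 224, 150, 233, 317, 328, 348]
t=8: [240, 169, 67, 138, 284, 100, 234, 239, 251, 287, 343, 153, 317, 270, 344, 243, 245, 226]
t=9: [415, 338, 393, 180, 112, 85, 413, 397, 422, 198, 240, 219, 207, 149, 293, 391, 439, 388]
t=10: [426, 324, 381, 280, 221, 398, 449, 392, 423, 368, 359, 424, 350, 236, 215, 302, 195, 321]
t=11: [352, 297, 325, 196, 349, 437, 204, 364, 448, 301, 343, 422, 271, 413, 378, 226, 280, 286]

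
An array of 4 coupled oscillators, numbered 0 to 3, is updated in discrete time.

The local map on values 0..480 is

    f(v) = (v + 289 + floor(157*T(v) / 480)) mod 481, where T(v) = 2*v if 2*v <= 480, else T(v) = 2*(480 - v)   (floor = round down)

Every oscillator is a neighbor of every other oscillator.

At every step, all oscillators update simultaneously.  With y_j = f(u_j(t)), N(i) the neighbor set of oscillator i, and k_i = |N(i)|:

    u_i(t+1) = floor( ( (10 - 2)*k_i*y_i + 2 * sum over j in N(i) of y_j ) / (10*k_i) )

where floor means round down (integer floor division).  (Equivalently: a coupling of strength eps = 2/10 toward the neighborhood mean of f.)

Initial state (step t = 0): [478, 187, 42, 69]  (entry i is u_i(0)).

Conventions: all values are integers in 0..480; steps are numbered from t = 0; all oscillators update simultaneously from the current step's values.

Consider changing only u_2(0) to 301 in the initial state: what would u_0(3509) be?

Answer: u_0(3509) = 67
Key observation: The state at step 37, [211, 211, 211, 211], reappears at step 42: the system is in a cycle of period 5 from step 37 on.  Therefore the state at step 3509 equals the state at step 37 + ((3509 - 37) mod 5) = 39, which is [67, 67, 67, 67].

Derivation:
t=0: [478, 187, 301, 69]
t=1: [279, 154, 234, 364]
t=2: [208, 93, 191, 229]
t=3: [171, 384, 150, 196]
t=4: [101, 221, 76, 132]
t=5: [405, 198, 374, 90]
t=6: [264, 171, 256, 392]
t=7: [207, 117, 205, 239]
t=8: [143, 34, 141, 182]
t=9: [68, 288, 66, 115]
t=10: [394, 262, 391, 451]
t=11: [256, 222, 255, 270]
t=12: [208, 182, 208, 211]
t=13: [149, 117, 149, 153]
t=14: [50, 12, 50, 56]
t=15: [367, 321, 367, 374]
t=16: [247, 236, 247, 249]
t=17: [206, 199, 206, 207]
t=18: [147, 139, 147, 148]
t=19: [50, 39, 50, 50]
t=20: [369, 356, 369, 369]
t=21: [248, 245, 248, 248]
t=22: [206, 206, 206, 206]
t=23: [148, 148, 148, 148]
t=24: [52, 52, 52, 52]
t=25: [375, 375, 375, 375]
t=26: [251, 251, 251, 251]
t=27: [208, 208, 208, 208]
t=28: [152, 152, 152, 152]
t=29: [59, 59, 59, 59]
t=30: [386, 386, 386, 386]
t=31: [255, 255, 255, 255]
t=32: [210, 210, 210, 210]
t=33: [155, 155, 155, 155]
t=34: [64, 64, 64, 64]
t=35: [394, 394, 394, 394]
t=36: [258, 258, 258, 258]
t=37: [211, 211, 211, 211]
t=38: [157, 157, 157, 157]
t=39: [67, 67, 67, 67]
t=40: [399, 399, 399, 399]
t=41: [259, 259, 259, 259]
t=42: [211, 211, 211, 211]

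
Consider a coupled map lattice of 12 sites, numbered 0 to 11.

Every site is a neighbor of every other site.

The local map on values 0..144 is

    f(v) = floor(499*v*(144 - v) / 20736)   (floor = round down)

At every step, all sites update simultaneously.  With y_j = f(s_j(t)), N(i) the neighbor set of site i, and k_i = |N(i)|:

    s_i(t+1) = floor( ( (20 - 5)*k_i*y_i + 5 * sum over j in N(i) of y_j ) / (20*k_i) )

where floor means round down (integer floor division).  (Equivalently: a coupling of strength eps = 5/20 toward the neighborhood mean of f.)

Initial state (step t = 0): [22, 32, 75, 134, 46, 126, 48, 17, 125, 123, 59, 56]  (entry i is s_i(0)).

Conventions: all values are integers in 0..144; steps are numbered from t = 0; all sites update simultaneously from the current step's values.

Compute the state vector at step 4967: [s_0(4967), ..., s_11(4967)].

Simulating step by step:
t=0: [22, 32, 75, 134, 46, 126, 48, 17, 125, 123, 59, 56]
t=1: [68, 84, 112, 45, 100, 61, 102, 59, 63, 67, 109, 108]
t=2: [120, 117, 92, 107, 106, 117, 104, 117, 118, 120, 96, 97]
t=3: [74, 79, 107, 93, 94, 79, 96, 79, 77, 74, 104, 103]
t=4: [121, 120, 100, 114, 113, 120, 111, 120, 121, 121, 103, 104]
t=5: [69, 72, 98, 81, 83, 72, 85, 72, 69, 69, 95, 94]
t=6: [122, 122, 111, 121, 120, 122, 120, 122, 122, 122, 114, 114]
t=7: [65, 65, 83, 67, 69, 65, 69, 65, 65, 65, 78, 78]
t=8: [123, 123, 121, 123, 123, 123, 123, 123, 123, 123, 123, 123]
t=9: [62, 62, 65, 62, 62, 62, 62, 62, 62, 62, 62, 62]
t=10: [122, 122, 122, 122, 122, 122, 122, 122, 122, 122, 122, 122]
t=11: [64, 64, 64, 64, 64, 64, 64, 64, 64, 64, 64, 64]
t=12: [123, 123, 123, 123, 123, 123, 123, 123, 123, 123, 123, 123]
t=13: [62, 62, 62, 62, 62, 62, 62, 62, 62, 62, 62, 62]
t=14: [122, 122, 122, 122, 122, 122, 122, 122, 122, 122, 122, 122]

Answer: [64, 64, 64, 64, 64, 64, 64, 64, 64, 64, 64, 64]
Key observation: The state at step 10, [122, 122, 122, 122, 122, 122, 122, 122, 122, 122, 122, 122], reappears at step 14: the system is in a cycle of period 4 from step 10 on.  Therefore the state at step 4967 equals the state at step 10 + ((4967 - 10) mod 4) = 11, which is [64, 64, 64, 64, 64, 64, 64, 64, 64, 64, 64, 64].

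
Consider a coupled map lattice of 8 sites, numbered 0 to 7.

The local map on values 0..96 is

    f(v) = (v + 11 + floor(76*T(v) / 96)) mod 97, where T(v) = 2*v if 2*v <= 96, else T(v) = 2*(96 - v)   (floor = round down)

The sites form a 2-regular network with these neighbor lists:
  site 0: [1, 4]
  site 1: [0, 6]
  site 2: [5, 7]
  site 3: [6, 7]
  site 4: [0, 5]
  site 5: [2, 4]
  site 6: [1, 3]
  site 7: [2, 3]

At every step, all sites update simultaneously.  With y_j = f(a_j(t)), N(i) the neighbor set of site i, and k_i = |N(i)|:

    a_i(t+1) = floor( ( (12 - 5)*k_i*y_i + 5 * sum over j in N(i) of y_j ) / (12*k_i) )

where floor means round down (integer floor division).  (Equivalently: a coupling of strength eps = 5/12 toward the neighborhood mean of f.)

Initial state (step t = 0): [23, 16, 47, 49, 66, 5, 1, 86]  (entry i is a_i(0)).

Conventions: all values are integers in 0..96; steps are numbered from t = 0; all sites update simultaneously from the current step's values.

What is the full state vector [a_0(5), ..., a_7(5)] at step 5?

Answer: [68, 63, 40, 27, 67, 62, 39, 29]

Derivation:
t=0: [23, 16, 47, 49, 66, 5, 1, 86]
t=1: [57, 47, 28, 27, 35, 26, 26, 23]
t=2: [26, 43, 79, 77, 25, 63, 69, 74]
t=3: [66, 36, 21, 22, 66, 36, 24, 21]
t=4: [22, 24, 52, 67, 22, 23, 58, 65]
t=5: [68, 63, 40, 27, 67, 62, 39, 29]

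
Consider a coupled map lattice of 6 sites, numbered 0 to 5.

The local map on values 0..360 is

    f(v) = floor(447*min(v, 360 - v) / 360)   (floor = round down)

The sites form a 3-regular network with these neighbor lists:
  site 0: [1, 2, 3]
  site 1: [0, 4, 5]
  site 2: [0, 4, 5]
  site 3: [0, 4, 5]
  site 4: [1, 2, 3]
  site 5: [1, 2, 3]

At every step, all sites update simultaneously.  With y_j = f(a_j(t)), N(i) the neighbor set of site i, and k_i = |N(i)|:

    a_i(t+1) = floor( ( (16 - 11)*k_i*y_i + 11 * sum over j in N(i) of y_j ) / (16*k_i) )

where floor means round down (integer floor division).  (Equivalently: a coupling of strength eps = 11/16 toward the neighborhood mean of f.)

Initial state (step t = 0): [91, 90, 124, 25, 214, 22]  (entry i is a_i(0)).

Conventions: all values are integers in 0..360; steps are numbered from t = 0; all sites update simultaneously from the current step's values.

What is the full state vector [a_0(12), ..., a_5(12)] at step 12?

Answer: [182, 182, 182, 182, 182, 182]

Derivation:
t=0: [91, 90, 124, 25, 214, 22]
t=1: [102, 108, 121, 83, 124, 76]
t=2: [128, 127, 132, 117, 136, 118]
t=3: [155, 157, 159, 153, 159, 152]
t=4: [192, 192, 193, 191, 194, 191]
t=5: [208, 207, 207, 208, 207, 208]
t=6: [188, 188, 188, 188, 188, 188]
t=7: [213, 213, 213, 213, 213, 213]
t=8: [182, 182, 182, 182, 182, 182]
t=9: [221, 221, 221, 221, 221, 221]
t=10: [172, 172, 172, 172, 172, 172]
t=11: [213, 213, 213, 213, 213, 213]
t=12: [182, 182, 182, 182, 182, 182]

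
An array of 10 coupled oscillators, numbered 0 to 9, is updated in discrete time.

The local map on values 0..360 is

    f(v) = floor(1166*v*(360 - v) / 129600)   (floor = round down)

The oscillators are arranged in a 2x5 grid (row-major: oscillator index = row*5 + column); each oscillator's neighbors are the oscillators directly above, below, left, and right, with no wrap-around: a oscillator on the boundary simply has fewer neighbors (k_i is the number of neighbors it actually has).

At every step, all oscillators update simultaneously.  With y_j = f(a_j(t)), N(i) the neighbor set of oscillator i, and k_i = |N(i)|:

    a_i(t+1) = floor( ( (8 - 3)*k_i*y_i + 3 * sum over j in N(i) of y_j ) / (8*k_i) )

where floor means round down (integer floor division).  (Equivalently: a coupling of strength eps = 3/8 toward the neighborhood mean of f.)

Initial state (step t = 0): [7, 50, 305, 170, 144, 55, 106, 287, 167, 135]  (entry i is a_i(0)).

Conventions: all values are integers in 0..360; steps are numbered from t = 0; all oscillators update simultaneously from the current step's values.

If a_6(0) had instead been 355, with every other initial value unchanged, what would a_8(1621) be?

Answer: a_8(1621) = 291
Key observation: The state at step 15, [291, 291, 291, 291, 291, 291, 291, 291, 291, 291], reappears at step 17: the system is in a cycle of period 2 from step 15 on.  Therefore the state at step 1621 equals the state at step 15 + ((1621 - 15) mod 2) = 15, which is [291, 291, 291, 291, 291, 291, 291, 291, 291, 291].

Derivation:
t=0: [7, 50, 305, 170, 144, 55, 355, 287, 167, 135]
t=1: [67, 110, 170, 271, 279, 100, 69, 174, 274, 277]
t=2: [200, 235, 275, 223, 206, 212, 208, 267, 221, 206]
t=3: [281, 262, 226, 267, 282, 283, 273, 235, 270, 283]
t=4: [204, 229, 259, 225, 201, 199, 219, 252, 221, 200]
t=5: [283, 267, 245, 270, 284, 285, 273, 251, 273, 284]
t=6: [200, 222, 244, 218, 198, 196, 215, 238, 215, 197]
t=7: [285, 274, 260, 276, 286, 286, 278, 264, 278, 286]
t=8: [195, 211, 226, 208, 193, 193, 206, 222, 206, 192]
t=9: [287, 282, 275, 283, 288, 288, 283, 277, 284, 288]
t=10: [189, 197, 206, 196, 187, 188, 196, 203, 194, 187]
t=11: [289, 288, 286, 288, 290, 289, 288, 286, 288, 290]
t=12: [184, 186, 189, 186, 182, 184, 186, 189, 186, 182]
t=13: [291, 290, 290, 290, 291, 291, 290, 290, 290, 291]
t=14: [180, 181, 182, 181, 180, 180, 181, 182, 181, 180]
t=15: [291, 291, 291, 291, 291, 291, 291, 291, 291, 291]
t=16: [180, 180, 180, 180, 180, 180, 180, 180, 180, 180]
t=17: [291, 291, 291, 291, 291, 291, 291, 291, 291, 291]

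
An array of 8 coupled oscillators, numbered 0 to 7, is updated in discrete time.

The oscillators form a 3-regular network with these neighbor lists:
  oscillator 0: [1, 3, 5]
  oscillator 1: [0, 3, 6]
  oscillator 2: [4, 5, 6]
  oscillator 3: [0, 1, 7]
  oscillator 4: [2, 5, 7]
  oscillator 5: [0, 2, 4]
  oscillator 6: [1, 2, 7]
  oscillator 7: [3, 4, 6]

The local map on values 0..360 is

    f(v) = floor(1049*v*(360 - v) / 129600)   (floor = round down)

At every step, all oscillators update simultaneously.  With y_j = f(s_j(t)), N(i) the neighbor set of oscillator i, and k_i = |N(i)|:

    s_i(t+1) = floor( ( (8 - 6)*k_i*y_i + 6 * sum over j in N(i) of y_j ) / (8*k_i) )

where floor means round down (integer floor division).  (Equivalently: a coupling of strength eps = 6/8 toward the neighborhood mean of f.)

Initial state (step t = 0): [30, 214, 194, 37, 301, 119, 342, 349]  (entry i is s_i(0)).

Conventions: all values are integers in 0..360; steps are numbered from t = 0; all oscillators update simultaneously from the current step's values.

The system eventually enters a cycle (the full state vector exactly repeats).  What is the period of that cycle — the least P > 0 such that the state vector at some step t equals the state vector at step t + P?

Simulating step by step:
t=0: [30, 214, 194, 37, 301, 119, 342, 349]
t=1: [165, 119, 171, 114, 166, 178, 148, 79]
t=2: [245, 242, 259, 224, 240, 260, 231, 229]
t=3: [228, 236, 223, 236, 224, 220, 231, 240]
t=4: [241, 239, 245, 237, 243, 246, 239, 239]
t=5: [231, 233, 229, 233, 229, 229, 232, 233]
t=6: [240, 239, 241, 239, 241, 241, 240, 240]
t=7: [233, 233, 232, 233, 232, 232, 233, 233]
t=8: [239, 239, 239, 239, 239, 239, 239, 239]
t=9: [234, 234, 234, 234, 234, 234, 234, 234]
t=10: [238, 238, 238, 238, 238, 238, 238, 238]
t=11: [235, 235, 235, 235, 235, 235, 235, 235]
t=12: [237, 237, 237, 237, 237, 237, 237, 237]
t=13: [235, 235, 235, 235, 235, 235, 235, 235]

Answer: 2
Key observation: The state at step 11, [235, 235, 235, 235, 235, 235, 235, 235], reappears at step 13 — and no state repeats earlier — so the cycle the system enters has period 2.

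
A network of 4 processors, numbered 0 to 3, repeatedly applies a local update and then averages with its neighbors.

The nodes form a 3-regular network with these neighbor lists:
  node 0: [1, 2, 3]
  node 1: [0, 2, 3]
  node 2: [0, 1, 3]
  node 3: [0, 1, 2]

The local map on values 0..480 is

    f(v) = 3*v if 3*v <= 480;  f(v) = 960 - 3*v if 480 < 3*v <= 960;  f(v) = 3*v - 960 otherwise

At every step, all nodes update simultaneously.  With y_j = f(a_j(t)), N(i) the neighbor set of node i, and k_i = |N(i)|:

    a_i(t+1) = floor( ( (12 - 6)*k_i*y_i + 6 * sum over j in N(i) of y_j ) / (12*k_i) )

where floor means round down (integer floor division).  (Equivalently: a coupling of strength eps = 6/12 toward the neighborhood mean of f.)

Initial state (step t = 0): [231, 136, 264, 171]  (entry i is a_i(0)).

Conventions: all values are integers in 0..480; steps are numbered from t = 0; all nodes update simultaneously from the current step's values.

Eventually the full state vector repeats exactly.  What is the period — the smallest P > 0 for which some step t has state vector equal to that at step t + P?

Answer: 16
Key observation: The state at step 7, [25, 34, 34, 39], reappears at step 23 — and no state repeats earlier — so the cycle the system enters has period 16.

Derivation:
t=0: [231, 136, 264, 171]
t=1: [304, 351, 271, 364]
t=2: [86, 101, 119, 114]
t=3: [296, 311, 329, 324]
t=4: [47, 32, 32, 27]
t=5: [116, 101, 101, 96]
t=6: [323, 308, 308, 303]
t=7: [25, 34, 34, 39]
t=8: [91, 100, 100, 105]
t=9: [289, 298, 298, 303]
t=10: [77, 68, 68, 63]
t=11: [215, 206, 206, 201]
t=12: [331, 340, 340, 345]
t=13: [49, 58, 58, 63]
t=14: [163, 172, 172, 177]
t=15: [455, 446, 446, 441]
t=16: [389, 380, 380, 375]
t=17: [191, 182, 182, 177]
t=18: [403, 412, 412, 417]
t=19: [265, 274, 274, 279]
t=20: [149, 140, 140, 135]
t=21: [431, 422, 422, 417]
t=22: [317, 308, 308, 303]
t=23: [25, 34, 34, 39]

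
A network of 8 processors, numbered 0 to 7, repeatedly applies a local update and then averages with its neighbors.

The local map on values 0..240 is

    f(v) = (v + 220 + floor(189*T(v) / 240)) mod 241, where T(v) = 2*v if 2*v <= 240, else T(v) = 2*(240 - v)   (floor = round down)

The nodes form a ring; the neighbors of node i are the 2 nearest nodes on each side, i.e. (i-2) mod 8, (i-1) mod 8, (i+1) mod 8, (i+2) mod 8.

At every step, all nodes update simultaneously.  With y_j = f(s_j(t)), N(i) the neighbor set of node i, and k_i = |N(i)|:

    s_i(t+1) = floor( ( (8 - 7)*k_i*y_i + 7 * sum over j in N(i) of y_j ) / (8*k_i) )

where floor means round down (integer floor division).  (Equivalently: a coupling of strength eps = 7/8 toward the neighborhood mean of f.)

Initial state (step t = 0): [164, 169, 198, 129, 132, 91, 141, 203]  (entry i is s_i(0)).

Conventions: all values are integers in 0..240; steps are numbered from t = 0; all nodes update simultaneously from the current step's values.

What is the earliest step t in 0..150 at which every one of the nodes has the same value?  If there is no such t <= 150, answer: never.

Answer: never
Key observation: The state at step 16 reappears at step 17 — the system is in a cycle of period 1 from step 16 on.  No step 0..17 is synchronized, and the cycle repeats forever, so no step up to 150 (or ever) has all nodes equal.

Derivation:
t=0: [164, 169, 198, 129, 132, 91, 141, 203]  (not all equal)
t=1: [66, 68, 26, 64, 68, 104, 116, 92]  (not all equal)
t=2: [116, 139, 136, 96, 69, 120, 118, 101]  (not all equal)
t=3: [81, 122, 103, 88, 96, 150, 109, 64]  (not all equal)
t=4: [69, 123, 145, 91, 84, 133, 130, 78]  (not all equal)
t=5: [84, 132, 137, 94, 95, 142, 129, 83]  (not all equal)
t=6: [92, 146, 153, 100, 100, 152, 146, 91]  (not all equal)
t=7: [93, 155, 160, 100, 100, 160, 155, 93]  (not all equal)
t=8: [91, 155, 159, 97, 97, 159, 155, 91]  (not all equal)
t=9: [89, 151, 155, 94, 94, 155, 151, 89]  (not all equal)
t=10: [89, 148, 151, 93, 93, 151, 148, 89]  (not all equal)
t=11: [90, 148, 151, 94, 94, 151, 148, 90]  (not all equal)
t=12: [91, 150, 152, 95, 95, 152, 150, 91]  (not all equal)
t=13: [92, 151, 154, 95, 95, 154, 151, 92]  (not all equal)
t=14: [92, 152, 154, 94, 94, 154, 152, 92]  (not all equal)
t=15: [92, 151, 153, 93, 93, 153, 151, 92]  (not all equal)
t=16: [92, 151, 152, 93, 93, 152, 151, 92]  (not all equal)
t=17: [92, 151, 152, 93, 93, 152, 151, 92]  (not all equal)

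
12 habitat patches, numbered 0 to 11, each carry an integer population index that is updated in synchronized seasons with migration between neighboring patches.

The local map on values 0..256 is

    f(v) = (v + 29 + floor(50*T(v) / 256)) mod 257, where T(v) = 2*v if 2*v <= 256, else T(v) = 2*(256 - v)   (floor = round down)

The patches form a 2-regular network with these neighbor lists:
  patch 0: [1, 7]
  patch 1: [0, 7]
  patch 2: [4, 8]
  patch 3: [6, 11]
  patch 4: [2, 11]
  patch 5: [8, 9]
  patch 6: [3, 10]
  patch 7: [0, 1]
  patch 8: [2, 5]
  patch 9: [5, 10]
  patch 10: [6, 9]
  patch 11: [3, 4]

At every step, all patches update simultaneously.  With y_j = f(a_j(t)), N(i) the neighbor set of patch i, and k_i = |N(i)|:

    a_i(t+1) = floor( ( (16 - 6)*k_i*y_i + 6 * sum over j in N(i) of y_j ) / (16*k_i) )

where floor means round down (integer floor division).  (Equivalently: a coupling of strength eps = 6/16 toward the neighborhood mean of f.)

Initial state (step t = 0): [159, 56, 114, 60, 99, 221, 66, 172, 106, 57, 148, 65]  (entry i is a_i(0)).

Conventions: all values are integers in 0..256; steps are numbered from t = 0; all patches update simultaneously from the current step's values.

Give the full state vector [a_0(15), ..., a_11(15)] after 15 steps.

Simulating step by step:
t=0: [159, 56, 114, 60, 99, 221, 66, 172, 106, 57, 148, 65]
t=1: [204, 152, 181, 114, 161, 57, 137, 207, 146, 109, 179, 126]
t=2: [247, 233, 232, 194, 224, 141, 212, 248, 200, 177, 222, 205]
t=3: [20, 16, 56, 202, 54, 224, 48, 20, 198, 188, 48, 205]
t=4: [55, 52, 132, 222, 132, 97, 124, 55, 177, 171, 122, 224]
t=5: [104, 102, 214, 43, 171, 189, 164, 104, 217, 213, 205, 45]
t=6: [172, 171, 45, 114, 163, 153, 206, 172, 48, 93, 201, 117]
t=7: [233, 233, 117, 200, 195, 186, 240, 233, 118, 187, 234, 197]
t=8: [13, 13, 201, 206, 236, 232, 60, 13, 201, 199, 57, 248]
t=9: [47, 47, 206, 184, 60, 102, 137, 47, 206, 178, 135, 64]
t=10: [94, 94, 227, 212, 139, 198, 217, 94, 238, 219, 216, 139]
t=11: [159, 159, 49, 41, 174, 159, 3, 159, 59, 50, 3, 173]
t=12: [225, 225, 125, 103, 208, 179, 42, 225, 129, 109, 45, 206]
t=13: [9, 9, 212, 171, 244, 221, 103, 9, 211, 174, 106, 238]
t=14: [41, 41, 4, 181, 15, 47, 184, 41, 1, 181, 186, 58]
t=15: [86, 86, 36, 215, 57, 109, 240, 86, 42, 212, 241, 122]

Answer: [86, 86, 36, 215, 57, 109, 240, 86, 42, 212, 241, 122]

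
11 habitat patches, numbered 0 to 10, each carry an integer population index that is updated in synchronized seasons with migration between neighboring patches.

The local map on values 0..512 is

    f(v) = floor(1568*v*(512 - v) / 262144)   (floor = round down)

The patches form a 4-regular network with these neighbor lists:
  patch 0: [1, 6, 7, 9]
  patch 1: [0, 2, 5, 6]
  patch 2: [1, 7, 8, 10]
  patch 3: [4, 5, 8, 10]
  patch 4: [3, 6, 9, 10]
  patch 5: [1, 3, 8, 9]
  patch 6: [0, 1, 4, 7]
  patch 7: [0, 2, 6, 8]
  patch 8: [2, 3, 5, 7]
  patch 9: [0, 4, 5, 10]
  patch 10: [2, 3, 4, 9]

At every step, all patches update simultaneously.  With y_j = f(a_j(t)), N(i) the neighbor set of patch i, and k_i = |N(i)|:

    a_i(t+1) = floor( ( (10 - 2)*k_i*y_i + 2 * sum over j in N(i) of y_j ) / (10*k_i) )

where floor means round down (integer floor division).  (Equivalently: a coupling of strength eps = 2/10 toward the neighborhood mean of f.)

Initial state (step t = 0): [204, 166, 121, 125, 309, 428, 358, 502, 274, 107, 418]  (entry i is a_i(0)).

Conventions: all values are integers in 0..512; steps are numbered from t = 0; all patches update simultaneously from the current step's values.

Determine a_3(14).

Answer: a_3(14) = 372

Derivation:
t=0: [204, 166, 121, 125, 309, 428, 358, 502, 274, 107, 418]
t=1: [348, 334, 275, 291, 355, 236, 319, 92, 352, 267, 248]
t=2: [340, 358, 376, 379, 343, 384, 357, 256, 338, 385, 387]
t=3: [346, 327, 312, 304, 337, 298, 334, 380, 345, 297, 293]
t=4: [344, 361, 367, 375, 356, 378, 351, 310, 346, 377, 380]
t=5: [343, 325, 321, 309, 328, 305, 339, 366, 339, 307, 303]
t=6: [347, 362, 363, 373, 361, 374, 349, 325, 351, 373, 376]
t=7: [340, 324, 324, 311, 324, 310, 339, 357, 335, 312, 307]
t=8: [350, 363, 362, 371, 364, 372, 350, 334, 355, 371, 374]
t=9: [337, 324, 325, 313, 321, 312, 338, 350, 331, 313, 309]
t=10: [352, 363, 362, 371, 366, 371, 351, 342, 358, 370, 373]
t=11: [334, 323, 324, 313, 318, 313, 336, 343, 327, 315, 311]
t=12: [355, 364, 363, 371, 368, 371, 354, 348, 361, 370, 372]
t=13: [331, 322, 323, 312, 316, 313, 332, 338, 325, 314, 312]
t=14: [358, 364, 364, 372, 369, 371, 357, 352, 363, 370, 372]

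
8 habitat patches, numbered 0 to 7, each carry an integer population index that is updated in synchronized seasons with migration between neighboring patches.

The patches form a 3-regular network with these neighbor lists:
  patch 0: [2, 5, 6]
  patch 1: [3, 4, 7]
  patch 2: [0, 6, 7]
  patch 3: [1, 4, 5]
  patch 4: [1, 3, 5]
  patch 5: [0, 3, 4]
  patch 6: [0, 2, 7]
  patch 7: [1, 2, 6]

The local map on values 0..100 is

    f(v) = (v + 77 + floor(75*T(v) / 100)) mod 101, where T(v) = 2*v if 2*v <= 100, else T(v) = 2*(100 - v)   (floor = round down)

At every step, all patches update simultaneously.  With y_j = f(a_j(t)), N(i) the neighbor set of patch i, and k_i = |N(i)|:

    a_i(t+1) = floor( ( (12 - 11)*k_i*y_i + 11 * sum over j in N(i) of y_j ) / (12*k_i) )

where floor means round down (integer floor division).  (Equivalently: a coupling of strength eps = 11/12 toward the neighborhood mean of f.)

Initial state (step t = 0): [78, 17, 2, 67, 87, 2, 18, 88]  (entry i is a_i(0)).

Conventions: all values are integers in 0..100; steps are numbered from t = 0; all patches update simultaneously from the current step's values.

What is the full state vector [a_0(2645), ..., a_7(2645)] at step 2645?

Answer: [84, 84, 84, 84, 84, 84, 84, 84]
Key observation: The state at step 6, [84, 84, 84, 84, 84, 84, 84, 84], reappears at step 7: the system is in a cycle of period 1 from step 6 on.  Therefore the state at step 2645 equals the state at step 6 + ((2645 - 6) mod 1) = 6, which is [84, 84, 84, 84, 84, 84, 84, 84].

Derivation:
t=0: [78, 17, 2, 67, 87, 2, 18, 88]
t=1: [63, 79, 64, 63, 65, 86, 78, 43]
t=2: [88, 89, 88, 87, 88, 92, 90, 88]
t=3: [81, 81, 81, 81, 81, 81, 81, 81]
t=4: [85, 85, 85, 85, 85, 85, 85, 85]
t=5: [83, 83, 83, 83, 83, 83, 83, 83]
t=6: [84, 84, 84, 84, 84, 84, 84, 84]
t=7: [84, 84, 84, 84, 84, 84, 84, 84]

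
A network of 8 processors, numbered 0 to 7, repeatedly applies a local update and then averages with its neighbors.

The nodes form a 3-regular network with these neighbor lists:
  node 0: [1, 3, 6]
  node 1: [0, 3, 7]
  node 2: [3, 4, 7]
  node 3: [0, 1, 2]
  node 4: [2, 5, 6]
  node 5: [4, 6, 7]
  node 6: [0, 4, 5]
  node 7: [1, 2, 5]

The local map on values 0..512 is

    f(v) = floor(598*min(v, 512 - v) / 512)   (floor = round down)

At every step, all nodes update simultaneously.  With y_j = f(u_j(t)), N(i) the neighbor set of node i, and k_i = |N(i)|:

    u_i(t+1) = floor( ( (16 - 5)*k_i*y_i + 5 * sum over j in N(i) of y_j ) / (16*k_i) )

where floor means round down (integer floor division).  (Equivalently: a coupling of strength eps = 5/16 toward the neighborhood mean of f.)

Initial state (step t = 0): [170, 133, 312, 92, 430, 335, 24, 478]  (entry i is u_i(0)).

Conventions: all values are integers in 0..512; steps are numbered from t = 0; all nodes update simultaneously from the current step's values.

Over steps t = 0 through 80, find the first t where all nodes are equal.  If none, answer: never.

Simulating step by step:
t=0: [170, 133, 312, 92, 430, 335, 24, 478]  (not all equal)
t=1: [166, 142, 185, 134, 113, 158, 71, 88]  (not all equal)
t=2: [174, 160, 189, 167, 140, 159, 109, 128]  (not all equal)
t=3: [192, 184, 204, 197, 167, 172, 144, 164]  (not all equal)
t=4: [217, 214, 227, 228, 197, 195, 179, 199]  (not all equal)
t=5: [249, 249, 258, 262, 231, 225, 217, 236]  (not all equal)
t=6: [286, 288, 290, 291, 269, 263, 259, 277]  (not all equal)
t=7: [265, 262, 262, 258, 282, 288, 289, 272]  (not all equal)
t=8: [286, 290, 287, 294, 268, 263, 263, 280]  (not all equal)
t=9: [264, 260, 264, 256, 282, 287, 286, 270]  (not all equal)
t=10: [287, 292, 287, 296, 269, 264, 266, 281]  (not all equal)
t=11: [262, 257, 263, 254, 281, 286, 284, 269]  (not all equal)
t=12: [289, 294, 287, 294, 270, 266, 268, 283]  (not all equal)
t=13: [261, 255, 263, 255, 280, 284, 281, 267]  (not all equal)
t=14: [291, 295, 288, 295, 271, 268, 271, 285]  (not all equal)
t=15: [259, 254, 262, 254, 279, 281, 278, 265]  (not all equal)
t=16: [292, 295, 289, 295, 273, 271, 274, 287]  (not all equal)
t=17: [257, 254, 261, 254, 277, 278, 275, 262]  (not all equal)
t=18: [294, 295, 291, 295, 276, 275, 277, 289]  (not all equal)
t=19: [255, 253, 259, 253, 273, 274, 272, 260]  (not all equal)
t=20: [294, 295, 293, 295, 280, 279, 281, 292]  (not all equal)
t=21: [255, 253, 256, 253, 268, 269, 267, 257]  (not all equal)
t=22: [295, 295, 296, 295, 285, 284, 286, 295]  (not all equal)
t=23: [254, 253, 253, 252, 263, 264, 262, 254]  (not all equal)
t=24: [295, 295, 294, 294, 290, 290, 291, 295]  (not all equal)
t=25: [253, 253, 254, 253, 258, 258, 257, 253]  (not all equal)
t=26: [295, 295, 295, 295, 296, 296, 296, 295]  (not all equal)
t=27: [252, 253, 252, 253, 252, 252, 252, 252]  (not all equal)
t=28: [294, 294, 294, 294, 294, 294, 294, 294]  (all equal)

Answer: 28
Key observation: Synchronization is absorbing here: once all nodes are equal they stay equal, and step 28 is the first all-equal step.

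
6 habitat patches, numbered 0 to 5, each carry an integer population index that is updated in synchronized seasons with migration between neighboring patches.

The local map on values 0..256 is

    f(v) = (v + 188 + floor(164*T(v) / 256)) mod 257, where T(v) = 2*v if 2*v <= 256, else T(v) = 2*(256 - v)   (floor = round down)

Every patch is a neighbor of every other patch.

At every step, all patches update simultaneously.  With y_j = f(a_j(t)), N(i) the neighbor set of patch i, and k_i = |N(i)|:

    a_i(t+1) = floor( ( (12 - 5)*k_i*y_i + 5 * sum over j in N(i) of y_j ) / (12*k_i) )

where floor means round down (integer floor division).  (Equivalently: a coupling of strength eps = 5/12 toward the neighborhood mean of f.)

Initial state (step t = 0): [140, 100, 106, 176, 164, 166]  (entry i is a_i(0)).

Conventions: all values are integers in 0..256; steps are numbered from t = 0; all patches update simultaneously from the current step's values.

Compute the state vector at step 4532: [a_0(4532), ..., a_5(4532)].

Answer: [202, 202, 202, 202, 202, 202]
Key observation: The state at step 4, [202, 202, 202, 202, 202, 202], reappears at step 5: the system is in a cycle of period 1 from step 4 on.  Therefore the state at step 4532 equals the state at step 4 + ((4532 - 4) mod 1) = 4, which is [202, 202, 202, 202, 202, 202].

Derivation:
t=0: [140, 100, 106, 176, 164, 166]
t=1: [208, 178, 184, 203, 204, 204]
t=2: [201, 205, 205, 202, 202, 202]
t=3: [201, 201, 201, 201, 201, 201]
t=4: [202, 202, 202, 202, 202, 202]
t=5: [202, 202, 202, 202, 202, 202]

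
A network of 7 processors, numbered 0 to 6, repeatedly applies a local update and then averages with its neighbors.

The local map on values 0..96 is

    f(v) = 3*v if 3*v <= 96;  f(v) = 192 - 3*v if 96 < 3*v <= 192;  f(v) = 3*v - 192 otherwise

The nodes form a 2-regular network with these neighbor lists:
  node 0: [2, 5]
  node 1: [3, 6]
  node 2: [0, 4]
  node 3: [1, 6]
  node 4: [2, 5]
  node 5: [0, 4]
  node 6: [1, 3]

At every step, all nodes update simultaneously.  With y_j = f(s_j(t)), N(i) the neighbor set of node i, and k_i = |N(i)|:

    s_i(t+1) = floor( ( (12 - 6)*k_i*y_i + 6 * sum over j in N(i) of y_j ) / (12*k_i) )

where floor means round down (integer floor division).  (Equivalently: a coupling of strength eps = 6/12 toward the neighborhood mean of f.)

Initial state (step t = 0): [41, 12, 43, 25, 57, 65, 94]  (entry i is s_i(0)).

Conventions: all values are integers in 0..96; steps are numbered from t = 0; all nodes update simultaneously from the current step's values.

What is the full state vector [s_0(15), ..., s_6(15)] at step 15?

Answer: [69, 45, 69, 45, 33, 33, 46]

Derivation:
t=0: [41, 12, 43, 25, 57, 65, 94]
t=1: [51, 59, 54, 69, 27, 24, 72]
t=2: [45, 17, 45, 17, 66, 66, 19]
t=3: [44, 52, 44, 52, 18, 18, 54]
t=4: [58, 34, 58, 34, 55, 55, 33]
t=5: [20, 90, 20, 90, 24, 24, 91]
t=6: [63, 78, 63, 78, 69, 69, 79]
t=7: [6, 42, 6, 42, 12, 12, 43]
t=8: [22, 65, 22, 65, 31, 31, 64]
t=9: [72, 2, 72, 2, 86, 86, 1]
t=10: [34, 5, 34, 5, 55, 55, 4]
t=11: [74, 14, 74, 14, 42, 42, 13]
t=12: [39, 41, 39, 41, 57, 57, 40]
t=13: [61, 69, 61, 69, 34, 34, 70]
t=14: [29, 15, 29, 15, 69, 69, 16]
t=15: [69, 45, 69, 45, 33, 33, 46]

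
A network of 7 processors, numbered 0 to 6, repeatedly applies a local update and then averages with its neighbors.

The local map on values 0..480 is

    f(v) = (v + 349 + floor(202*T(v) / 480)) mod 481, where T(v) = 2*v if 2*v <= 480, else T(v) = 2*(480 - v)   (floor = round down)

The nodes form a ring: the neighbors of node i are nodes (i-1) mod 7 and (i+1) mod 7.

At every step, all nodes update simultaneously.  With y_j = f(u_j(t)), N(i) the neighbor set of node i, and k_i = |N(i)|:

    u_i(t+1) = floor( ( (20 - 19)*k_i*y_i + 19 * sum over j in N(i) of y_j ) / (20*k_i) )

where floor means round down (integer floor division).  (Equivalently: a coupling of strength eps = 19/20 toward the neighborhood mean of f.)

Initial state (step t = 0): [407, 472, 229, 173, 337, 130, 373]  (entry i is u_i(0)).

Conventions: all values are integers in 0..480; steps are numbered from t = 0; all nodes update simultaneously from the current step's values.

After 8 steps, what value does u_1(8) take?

Simulating step by step:
t=0: [407, 472, 229, 173, 337, 130, 373]
t=1: [338, 314, 267, 300, 155, 316, 226]
t=2: [303, 319, 319, 237, 312, 223, 321]
t=3: [321, 320, 313, 320, 292, 319, 299]
t=4: [320, 321, 321, 319, 321, 318, 321]
t=5: [322, 322, 322, 322, 322, 322, 322]
t=6: [322, 322, 322, 322, 322, 322, 322]
t=7: [322, 322, 322, 322, 322, 322, 322]
t=8: [322, 322, 322, 322, 322, 322, 322]

Answer: u_1(8) = 322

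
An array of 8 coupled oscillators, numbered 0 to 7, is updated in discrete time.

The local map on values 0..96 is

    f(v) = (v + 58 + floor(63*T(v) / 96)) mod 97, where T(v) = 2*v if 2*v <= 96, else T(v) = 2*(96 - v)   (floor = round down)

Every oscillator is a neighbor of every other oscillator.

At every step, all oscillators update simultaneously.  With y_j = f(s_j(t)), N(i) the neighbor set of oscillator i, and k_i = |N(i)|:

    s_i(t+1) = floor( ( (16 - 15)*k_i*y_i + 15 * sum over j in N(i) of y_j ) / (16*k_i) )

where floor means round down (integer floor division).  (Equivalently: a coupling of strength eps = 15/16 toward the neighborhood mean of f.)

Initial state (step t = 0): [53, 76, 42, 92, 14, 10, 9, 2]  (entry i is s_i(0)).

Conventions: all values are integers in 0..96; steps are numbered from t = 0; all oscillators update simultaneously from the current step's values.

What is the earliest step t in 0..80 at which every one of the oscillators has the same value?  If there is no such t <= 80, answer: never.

Answer: 2
Key observation: Synchronization is absorbing here: once all oscillators are equal they stay equal, and step 2 is the first all-equal step.

Derivation:
t=0: [53, 76, 42, 92, 14, 10, 9, 2]  (not all equal)
t=1: [70, 70, 70, 70, 68, 69, 69, 70]  (not all equal)
t=2: [65, 65, 65, 65, 65, 65, 65, 65]  (all equal)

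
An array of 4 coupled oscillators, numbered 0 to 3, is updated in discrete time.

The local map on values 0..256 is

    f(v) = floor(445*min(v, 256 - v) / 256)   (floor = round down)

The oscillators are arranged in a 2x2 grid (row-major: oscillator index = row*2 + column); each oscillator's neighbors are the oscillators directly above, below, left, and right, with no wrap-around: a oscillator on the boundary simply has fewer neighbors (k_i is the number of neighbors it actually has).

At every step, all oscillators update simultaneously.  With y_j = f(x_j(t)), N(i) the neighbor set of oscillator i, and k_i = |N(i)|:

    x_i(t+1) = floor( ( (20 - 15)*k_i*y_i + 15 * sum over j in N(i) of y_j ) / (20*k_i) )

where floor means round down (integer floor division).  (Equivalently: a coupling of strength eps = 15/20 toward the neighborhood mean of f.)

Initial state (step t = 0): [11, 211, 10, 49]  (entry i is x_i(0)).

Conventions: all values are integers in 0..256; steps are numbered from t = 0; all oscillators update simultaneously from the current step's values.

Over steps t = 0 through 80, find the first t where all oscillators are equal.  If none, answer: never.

Answer: 16
Key observation: Synchronization is absorbing here: once all oscillators are equal they stay equal, and step 16 is the first all-equal step.

Derivation:
t=0: [11, 211, 10, 49]  (not all equal)
t=1: [40, 58, 43, 56]  (not all equal)
t=2: [82, 87, 80, 89]  (not all equal)
t=3: [144, 148, 145, 147]  (not all equal)
t=4: [190, 190, 191, 189]  (not all equal)
t=5: [113, 114, 114, 113]  (not all equal)
t=6: [197, 196, 196, 197]  (not all equal)
t=7: [103, 102, 102, 103]  (not all equal)
t=8: [177, 178, 178, 177]  (not all equal)
t=9: [135, 136, 136, 135]  (not all equal)
t=10: [208, 209, 209, 208]  (not all equal)
t=11: [81, 82, 82, 81]  (not all equal)
t=12: [141, 140, 140, 141]  (not all equal)
t=13: [200, 199, 199, 200]  (not all equal)
t=14: [98, 97, 97, 98]  (not all equal)
t=15: [168, 169, 169, 168]  (not all equal)
t=16: [151, 151, 151, 151]  (all equal)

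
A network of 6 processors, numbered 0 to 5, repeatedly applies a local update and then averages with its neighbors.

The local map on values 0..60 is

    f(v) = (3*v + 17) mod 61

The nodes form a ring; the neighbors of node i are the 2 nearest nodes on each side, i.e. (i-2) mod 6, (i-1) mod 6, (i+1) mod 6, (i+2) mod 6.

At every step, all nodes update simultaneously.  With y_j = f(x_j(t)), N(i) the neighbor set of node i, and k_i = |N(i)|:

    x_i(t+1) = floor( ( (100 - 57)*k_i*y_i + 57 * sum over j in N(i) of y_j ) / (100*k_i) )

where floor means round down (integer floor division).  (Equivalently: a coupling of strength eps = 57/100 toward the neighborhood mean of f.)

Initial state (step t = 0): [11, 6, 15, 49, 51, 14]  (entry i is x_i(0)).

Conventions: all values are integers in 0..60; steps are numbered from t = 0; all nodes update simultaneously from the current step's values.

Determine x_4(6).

Simulating step by step:
t=0: [11, 6, 15, 49, 51, 14]
t=1: [41, 36, 25, 38, 42, 50]
t=2: [21, 15, 20, 18, 23, 26]
t=3: [19, 11, 14, 15, 22, 22]
t=4: [27, 35, 37, 22, 22, 21]
t=5: [22, 11, 14, 16, 21, 19]
t=6: [29, 35, 38, 21, 22, 19]

Answer: x_4(6) = 22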